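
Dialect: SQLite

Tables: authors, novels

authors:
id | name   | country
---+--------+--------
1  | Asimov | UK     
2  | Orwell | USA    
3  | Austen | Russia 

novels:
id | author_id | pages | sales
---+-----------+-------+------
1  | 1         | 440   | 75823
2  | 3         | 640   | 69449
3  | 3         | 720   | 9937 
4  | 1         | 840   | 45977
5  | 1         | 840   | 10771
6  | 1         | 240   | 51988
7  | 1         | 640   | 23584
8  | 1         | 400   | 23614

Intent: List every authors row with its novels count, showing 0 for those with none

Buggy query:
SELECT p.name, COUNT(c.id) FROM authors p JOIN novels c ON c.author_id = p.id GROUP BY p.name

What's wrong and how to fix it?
Bug: An inner join excludes parents with zero children

Fix: Switch to LEFT JOIN to retain unmatched parent rows

Corrected query:
SELECT p.name, COUNT(c.id) FROM authors p LEFT JOIN novels c ON c.author_id = p.id GROUP BY p.name

Result:
name   | COUNT(c.id)
-------+------------
Asimov | 6          
Austen | 2          
Orwell | 0          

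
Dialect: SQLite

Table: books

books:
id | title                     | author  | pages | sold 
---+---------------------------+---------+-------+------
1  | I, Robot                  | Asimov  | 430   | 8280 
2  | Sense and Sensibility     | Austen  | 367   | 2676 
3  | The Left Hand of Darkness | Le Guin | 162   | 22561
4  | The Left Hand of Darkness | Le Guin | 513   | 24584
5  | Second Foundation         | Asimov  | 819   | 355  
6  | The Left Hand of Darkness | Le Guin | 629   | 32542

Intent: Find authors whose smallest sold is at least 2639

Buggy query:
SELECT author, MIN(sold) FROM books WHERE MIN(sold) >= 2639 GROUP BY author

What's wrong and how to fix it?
Bug: Aggregates like MIN are computed per group after WHERE runs

Fix: Use HAVING for the per-group MIN condition

Corrected query:
SELECT author, MIN(sold) FROM books GROUP BY author HAVING MIN(sold) >= 2639

Result:
author  | MIN(sold)
--------+----------
Austen  | 2676     
Le Guin | 22561    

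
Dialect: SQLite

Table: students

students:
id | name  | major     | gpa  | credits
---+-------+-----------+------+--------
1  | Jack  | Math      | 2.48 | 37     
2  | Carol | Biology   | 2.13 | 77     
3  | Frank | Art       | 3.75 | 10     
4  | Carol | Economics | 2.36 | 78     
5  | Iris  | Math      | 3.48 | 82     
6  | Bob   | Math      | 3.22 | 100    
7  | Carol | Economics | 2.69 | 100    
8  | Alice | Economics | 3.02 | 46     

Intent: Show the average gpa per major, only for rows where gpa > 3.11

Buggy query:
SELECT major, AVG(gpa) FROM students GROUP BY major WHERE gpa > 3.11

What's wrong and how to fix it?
Bug: WHERE cannot follow GROUP BY

Fix: Place WHERE between FROM and GROUP BY

Corrected query:
SELECT major, AVG(gpa) FROM students WHERE gpa > 3.11 GROUP BY major

Result:
major | AVG(gpa)
------+---------
Art   | 3.75    
Math  | 3.35    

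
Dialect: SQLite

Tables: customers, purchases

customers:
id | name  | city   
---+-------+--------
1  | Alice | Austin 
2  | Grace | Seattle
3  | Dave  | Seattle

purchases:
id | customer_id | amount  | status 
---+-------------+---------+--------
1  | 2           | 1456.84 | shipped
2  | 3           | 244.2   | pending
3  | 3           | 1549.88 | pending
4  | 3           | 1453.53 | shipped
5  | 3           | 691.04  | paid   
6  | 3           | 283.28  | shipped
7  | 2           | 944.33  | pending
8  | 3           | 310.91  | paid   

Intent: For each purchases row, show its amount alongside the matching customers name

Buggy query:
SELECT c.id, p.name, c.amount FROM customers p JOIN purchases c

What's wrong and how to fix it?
Bug: JOIN with no ON clause produces a cartesian product; every purchases row pairs with every customers row

Fix: Specify the join condition linking the foreign key to the parent id

Corrected query:
SELECT c.id, p.name, c.amount FROM customers p JOIN purchases c ON c.customer_id = p.id

Result:
id | name  | amount 
---+-------+--------
1  | Grace | 1456.84
2  | Dave  | 244.2  
3  | Dave  | 1549.88
4  | Dave  | 1453.53
5  | Dave  | 691.04 
6  | Dave  | 283.28 
7  | Grace | 944.33 
8  | Dave  | 310.91 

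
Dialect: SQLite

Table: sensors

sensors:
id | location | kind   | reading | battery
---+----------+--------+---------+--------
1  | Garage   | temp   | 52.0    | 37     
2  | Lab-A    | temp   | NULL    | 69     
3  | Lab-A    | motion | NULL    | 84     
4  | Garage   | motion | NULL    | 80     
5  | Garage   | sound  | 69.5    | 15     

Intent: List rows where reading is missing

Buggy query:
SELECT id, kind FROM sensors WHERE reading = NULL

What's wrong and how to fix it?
Bug: Comparing to NULL with '=' never matches; NULL = NULL is unknown, not true

Fix: Replace '= NULL' with 'IS NULL'

Corrected query:
SELECT id, kind FROM sensors WHERE reading IS NULL

Result:
id | kind  
---+-------
2  | temp  
3  | motion
4  | motion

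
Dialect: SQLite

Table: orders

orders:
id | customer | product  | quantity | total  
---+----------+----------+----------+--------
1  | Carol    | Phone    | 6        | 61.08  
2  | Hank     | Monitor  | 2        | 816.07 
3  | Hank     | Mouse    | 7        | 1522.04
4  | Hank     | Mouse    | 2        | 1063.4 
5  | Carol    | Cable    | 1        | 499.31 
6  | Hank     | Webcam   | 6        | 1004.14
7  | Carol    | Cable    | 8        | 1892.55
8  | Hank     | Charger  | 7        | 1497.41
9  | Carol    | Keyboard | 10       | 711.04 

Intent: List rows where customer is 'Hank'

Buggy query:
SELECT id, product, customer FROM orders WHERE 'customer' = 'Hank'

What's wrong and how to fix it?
Bug: 'customer' in single quotes is a string literal, not the column; the comparison is literal-vs-literal and never true

Fix: Reference the column as customer without single quotes

Corrected query:
SELECT id, product, customer FROM orders WHERE customer = 'Hank'

Result:
id | product | customer
---+---------+---------
2  | Monitor | Hank    
3  | Mouse   | Hank    
4  | Mouse   | Hank    
6  | Webcam  | Hank    
8  | Charger | Hank    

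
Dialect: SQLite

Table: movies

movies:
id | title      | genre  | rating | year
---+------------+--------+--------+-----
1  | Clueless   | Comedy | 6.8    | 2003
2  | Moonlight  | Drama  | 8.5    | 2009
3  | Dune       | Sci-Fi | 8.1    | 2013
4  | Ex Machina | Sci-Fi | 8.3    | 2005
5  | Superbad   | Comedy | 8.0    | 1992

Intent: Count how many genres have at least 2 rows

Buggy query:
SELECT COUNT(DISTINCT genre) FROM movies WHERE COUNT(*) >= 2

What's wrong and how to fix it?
Bug: WHERE filters individual rows, not groups, so a group-level COUNT is invalid there

Fix: Group first with HAVING COUNT(*) >= 2, then COUNT the resulting groups

Corrected query:
SELECT COUNT(*) FROM (SELECT genre FROM movies GROUP BY genre HAVING COUNT(*) >= 2)

Result:
COUNT(*)
--------
2       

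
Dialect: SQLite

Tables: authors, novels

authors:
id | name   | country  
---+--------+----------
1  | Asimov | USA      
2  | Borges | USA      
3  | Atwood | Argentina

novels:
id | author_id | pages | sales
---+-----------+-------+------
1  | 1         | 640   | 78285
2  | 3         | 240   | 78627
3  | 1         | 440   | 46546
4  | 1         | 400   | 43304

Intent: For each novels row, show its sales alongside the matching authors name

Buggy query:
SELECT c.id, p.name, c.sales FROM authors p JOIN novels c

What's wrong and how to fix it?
Bug: Missing join condition: each novels row is matched to all authors rows instead of just its own

Fix: Add ON c.author_id = p.id to the JOIN

Corrected query:
SELECT c.id, p.name, c.sales FROM authors p JOIN novels c ON c.author_id = p.id

Result:
id | name   | sales
---+--------+------
1  | Asimov | 78285
2  | Atwood | 78627
3  | Asimov | 46546
4  | Asimov | 43304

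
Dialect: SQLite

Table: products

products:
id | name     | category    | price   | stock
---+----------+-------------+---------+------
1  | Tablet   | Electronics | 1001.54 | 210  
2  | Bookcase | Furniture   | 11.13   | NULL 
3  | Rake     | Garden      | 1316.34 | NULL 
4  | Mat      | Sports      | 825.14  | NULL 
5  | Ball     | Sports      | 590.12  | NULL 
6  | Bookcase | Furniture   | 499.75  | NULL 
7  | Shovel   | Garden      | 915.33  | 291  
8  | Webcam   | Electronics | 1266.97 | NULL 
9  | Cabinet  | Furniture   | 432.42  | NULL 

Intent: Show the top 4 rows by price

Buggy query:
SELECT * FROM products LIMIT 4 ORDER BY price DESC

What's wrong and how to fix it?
Bug: ORDER BY cannot follow LIMIT; LIMIT is the final clause

Fix: Swap the clauses: ORDER BY first, then LIMIT

Corrected query:
SELECT * FROM products ORDER BY price DESC LIMIT 4

Result:
id | name   | category    | price   | stock
---+--------+-------------+---------+------
3  | Rake   | Garden      | 1316.34 | NULL 
8  | Webcam | Electronics | 1266.97 | NULL 
1  | Tablet | Electronics | 1001.54 | 210  
7  | Shovel | Garden      | 915.33  | 291  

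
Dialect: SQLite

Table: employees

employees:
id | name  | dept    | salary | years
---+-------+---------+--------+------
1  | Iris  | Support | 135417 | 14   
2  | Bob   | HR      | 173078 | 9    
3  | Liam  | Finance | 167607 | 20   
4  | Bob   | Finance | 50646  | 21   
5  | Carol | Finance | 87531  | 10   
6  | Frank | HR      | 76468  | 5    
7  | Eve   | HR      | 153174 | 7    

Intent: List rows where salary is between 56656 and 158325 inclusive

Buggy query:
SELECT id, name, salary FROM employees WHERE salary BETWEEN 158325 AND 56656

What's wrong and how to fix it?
Bug: The bounds are reversed; BETWEEN a AND b requires a <= b to match anything

Fix: Write BETWEEN 56656 AND 158325

Corrected query:
SELECT id, name, salary FROM employees WHERE salary BETWEEN 56656 AND 158325

Result:
id | name  | salary
---+-------+-------
1  | Iris  | 135417
5  | Carol | 87531 
6  | Frank | 76468 
7  | Eve   | 153174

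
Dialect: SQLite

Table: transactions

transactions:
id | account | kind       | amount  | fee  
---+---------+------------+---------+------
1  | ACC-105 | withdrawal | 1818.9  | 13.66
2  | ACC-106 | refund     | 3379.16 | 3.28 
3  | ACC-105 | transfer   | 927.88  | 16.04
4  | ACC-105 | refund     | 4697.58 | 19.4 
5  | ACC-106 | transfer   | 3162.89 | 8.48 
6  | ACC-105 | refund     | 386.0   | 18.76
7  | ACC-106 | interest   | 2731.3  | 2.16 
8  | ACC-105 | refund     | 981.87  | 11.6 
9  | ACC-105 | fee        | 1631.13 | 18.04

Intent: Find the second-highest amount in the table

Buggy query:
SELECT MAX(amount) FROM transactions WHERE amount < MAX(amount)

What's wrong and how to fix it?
Bug: MAX(amount) on the right of the comparison is an aggregate-in-WHERE error

Fix: Put the inner MAX in a scalar subquery

Corrected query:
SELECT MAX(amount) FROM transactions WHERE amount < (SELECT MAX(amount) FROM transactions)

Result:
MAX(amount)
-----------
3379.16    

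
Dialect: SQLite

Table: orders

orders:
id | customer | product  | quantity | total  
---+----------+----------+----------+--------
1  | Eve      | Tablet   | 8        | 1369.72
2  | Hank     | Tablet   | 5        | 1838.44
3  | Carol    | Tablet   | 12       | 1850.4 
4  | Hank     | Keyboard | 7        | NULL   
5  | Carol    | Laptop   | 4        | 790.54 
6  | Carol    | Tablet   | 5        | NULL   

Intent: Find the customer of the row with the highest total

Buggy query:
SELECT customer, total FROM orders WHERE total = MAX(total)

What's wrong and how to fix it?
Bug: WHERE is evaluated per row; an aggregate over the whole table isn't defined there

Fix: Use a subquery: WHERE total = (SELECT MAX(total) FROM orders)

Corrected query:
SELECT customer, total FROM orders WHERE total = (SELECT MAX(total) FROM orders)

Result:
customer | total 
---------+-------
Carol    | 1850.4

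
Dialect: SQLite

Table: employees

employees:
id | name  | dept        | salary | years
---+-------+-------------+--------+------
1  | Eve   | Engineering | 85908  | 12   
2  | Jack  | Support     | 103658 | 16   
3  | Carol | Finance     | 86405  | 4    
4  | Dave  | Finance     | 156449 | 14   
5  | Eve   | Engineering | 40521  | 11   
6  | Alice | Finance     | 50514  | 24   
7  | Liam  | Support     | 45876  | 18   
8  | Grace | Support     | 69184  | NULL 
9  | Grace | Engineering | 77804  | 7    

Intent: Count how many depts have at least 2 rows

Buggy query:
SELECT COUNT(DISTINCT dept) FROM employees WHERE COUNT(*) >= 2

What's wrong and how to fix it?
Bug: WHERE filters individual rows, not groups, so a group-level COUNT is invalid there

Fix: Use a subquery that GROUPs and filters with HAVING, then count its rows

Corrected query:
SELECT COUNT(*) FROM (SELECT dept FROM employees GROUP BY dept HAVING COUNT(*) >= 2)

Result:
COUNT(*)
--------
3       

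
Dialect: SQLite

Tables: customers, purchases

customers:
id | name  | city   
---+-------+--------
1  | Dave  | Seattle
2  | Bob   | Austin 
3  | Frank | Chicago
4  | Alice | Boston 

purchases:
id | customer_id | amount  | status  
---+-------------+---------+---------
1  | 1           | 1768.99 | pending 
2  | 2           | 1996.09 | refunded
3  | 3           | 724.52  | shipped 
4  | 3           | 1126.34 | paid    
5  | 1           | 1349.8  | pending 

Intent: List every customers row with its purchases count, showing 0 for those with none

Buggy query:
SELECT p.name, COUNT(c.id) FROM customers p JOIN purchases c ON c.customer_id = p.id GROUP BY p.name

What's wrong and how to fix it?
Bug: INNER JOIN drops customers rows that have no matching purchases rows

Fix: Switch to LEFT JOIN to retain unmatched parent rows

Corrected query:
SELECT p.name, COUNT(c.id) FROM customers p LEFT JOIN purchases c ON c.customer_id = p.id GROUP BY p.name

Result:
name  | COUNT(c.id)
------+------------
Alice | 0          
Bob   | 1          
Dave  | 2          
Frank | 2          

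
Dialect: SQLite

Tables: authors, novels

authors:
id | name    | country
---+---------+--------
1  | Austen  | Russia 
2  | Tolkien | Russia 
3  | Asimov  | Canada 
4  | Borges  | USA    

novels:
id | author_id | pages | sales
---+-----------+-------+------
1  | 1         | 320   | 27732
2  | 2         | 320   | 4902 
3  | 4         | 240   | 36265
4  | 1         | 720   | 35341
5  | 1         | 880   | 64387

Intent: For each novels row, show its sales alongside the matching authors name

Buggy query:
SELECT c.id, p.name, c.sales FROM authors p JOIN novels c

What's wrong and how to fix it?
Bug: JOIN with no ON clause produces a cartesian product; every novels row pairs with every authors row

Fix: Add ON c.author_id = p.id to the JOIN

Corrected query:
SELECT c.id, p.name, c.sales FROM authors p JOIN novels c ON c.author_id = p.id

Result:
id | name    | sales
---+---------+------
1  | Austen  | 27732
2  | Tolkien | 4902 
3  | Borges  | 36265
4  | Austen  | 35341
5  | Austen  | 64387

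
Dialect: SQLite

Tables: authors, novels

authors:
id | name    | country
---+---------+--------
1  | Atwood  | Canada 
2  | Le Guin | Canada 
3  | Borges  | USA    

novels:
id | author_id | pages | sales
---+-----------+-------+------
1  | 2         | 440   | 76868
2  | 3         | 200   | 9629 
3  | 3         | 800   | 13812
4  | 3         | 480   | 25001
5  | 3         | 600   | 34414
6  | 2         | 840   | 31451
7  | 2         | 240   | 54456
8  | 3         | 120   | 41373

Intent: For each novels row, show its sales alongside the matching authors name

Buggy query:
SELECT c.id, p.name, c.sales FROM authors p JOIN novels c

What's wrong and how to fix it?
Bug: JOIN with no ON clause produces a cartesian product; every novels row pairs with every authors row

Fix: Specify the join condition linking the foreign key to the parent id

Corrected query:
SELECT c.id, p.name, c.sales FROM authors p JOIN novels c ON c.author_id = p.id

Result:
id | name    | sales
---+---------+------
1  | Le Guin | 76868
2  | Borges  | 9629 
3  | Borges  | 13812
4  | Borges  | 25001
5  | Borges  | 34414
6  | Le Guin | 31451
7  | Le Guin | 54456
8  | Borges  | 41373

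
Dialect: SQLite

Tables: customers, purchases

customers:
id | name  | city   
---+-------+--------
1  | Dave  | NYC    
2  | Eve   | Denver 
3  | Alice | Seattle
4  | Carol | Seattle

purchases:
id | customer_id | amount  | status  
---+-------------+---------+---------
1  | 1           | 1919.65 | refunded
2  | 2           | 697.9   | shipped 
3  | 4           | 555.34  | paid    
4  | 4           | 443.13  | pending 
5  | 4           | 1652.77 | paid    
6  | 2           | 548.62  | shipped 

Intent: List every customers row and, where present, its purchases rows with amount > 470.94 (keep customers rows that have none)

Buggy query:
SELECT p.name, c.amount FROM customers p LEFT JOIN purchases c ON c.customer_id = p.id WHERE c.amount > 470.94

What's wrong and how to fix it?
Bug: Filtering c.amount in WHERE discards the NULL rows produced by LEFT JOIN, turning it into an inner join

Fix: Put 'c.amount > 470.94' in the JOIN's ON clause instead of WHERE

Corrected query:
SELECT p.name, c.amount FROM customers p LEFT JOIN purchases c ON c.customer_id = p.id AND c.amount > 470.94

Result:
name  | amount 
------+--------
Dave  | 1919.65
Eve   | 548.62 
Eve   | 697.9  
Alice | NULL   
Carol | 555.34 
Carol | 1652.77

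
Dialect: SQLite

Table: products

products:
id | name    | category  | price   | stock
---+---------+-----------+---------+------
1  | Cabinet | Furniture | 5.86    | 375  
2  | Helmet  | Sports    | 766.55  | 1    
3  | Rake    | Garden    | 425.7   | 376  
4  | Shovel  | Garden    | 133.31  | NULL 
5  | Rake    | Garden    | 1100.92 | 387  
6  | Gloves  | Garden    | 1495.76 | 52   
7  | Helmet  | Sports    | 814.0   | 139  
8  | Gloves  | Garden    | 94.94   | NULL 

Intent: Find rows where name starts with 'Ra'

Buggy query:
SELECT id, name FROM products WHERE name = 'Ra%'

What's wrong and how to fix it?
Bug: Wildcards only work with LIKE; '=' treats '%' as a literal character

Fix: Replace '=' with LIKE so 'Ra%' is treated as a pattern

Corrected query:
SELECT id, name FROM products WHERE name LIKE 'Ra%'

Result:
id | name
---+-----
3  | Rake
5  | Rake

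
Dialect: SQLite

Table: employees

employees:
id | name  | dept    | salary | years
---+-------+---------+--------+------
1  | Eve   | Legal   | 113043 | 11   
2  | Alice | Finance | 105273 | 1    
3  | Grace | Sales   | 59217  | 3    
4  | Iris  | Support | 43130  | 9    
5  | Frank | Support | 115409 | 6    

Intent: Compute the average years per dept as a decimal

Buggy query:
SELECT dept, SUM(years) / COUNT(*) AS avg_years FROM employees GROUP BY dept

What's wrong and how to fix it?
Bug: Both operands are integers, so '/' performs integer division and truncates

Fix: Multiply by 1.0 (or CAST to REAL) to force floating-point division

Corrected query:
SELECT dept, SUM(years) * 1.0 / COUNT(*) AS avg_years FROM employees GROUP BY dept

Result:
dept    | avg_years
--------+----------
Finance | 1        
Legal   | 11       
Sales   | 3        
Support | 7.5      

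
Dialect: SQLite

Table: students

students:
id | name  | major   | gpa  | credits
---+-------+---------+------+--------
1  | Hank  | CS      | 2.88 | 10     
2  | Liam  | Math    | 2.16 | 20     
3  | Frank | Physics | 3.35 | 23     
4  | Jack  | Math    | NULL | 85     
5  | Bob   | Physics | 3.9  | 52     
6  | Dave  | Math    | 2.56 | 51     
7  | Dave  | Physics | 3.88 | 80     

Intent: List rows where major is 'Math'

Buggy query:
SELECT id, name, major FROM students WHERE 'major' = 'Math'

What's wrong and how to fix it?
Bug: 'major' in single quotes is a string literal, not the column; the comparison is literal-vs-literal and never true

Fix: Reference the column as major without single quotes

Corrected query:
SELECT id, name, major FROM students WHERE major = 'Math'

Result:
id | name | major
---+------+------
2  | Liam | Math 
4  | Jack | Math 
6  | Dave | Math 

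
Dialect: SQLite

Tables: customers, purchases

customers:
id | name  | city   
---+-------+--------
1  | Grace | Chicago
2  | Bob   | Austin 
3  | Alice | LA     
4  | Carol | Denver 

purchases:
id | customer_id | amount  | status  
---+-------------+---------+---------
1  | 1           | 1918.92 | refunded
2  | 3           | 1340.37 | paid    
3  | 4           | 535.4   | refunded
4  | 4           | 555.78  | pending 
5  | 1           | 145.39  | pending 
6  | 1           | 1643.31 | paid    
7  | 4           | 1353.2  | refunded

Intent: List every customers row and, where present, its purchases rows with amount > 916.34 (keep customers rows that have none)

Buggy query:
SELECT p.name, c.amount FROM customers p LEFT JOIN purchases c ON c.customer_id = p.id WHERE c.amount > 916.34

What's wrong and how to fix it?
Bug: Filtering c.amount in WHERE discards the NULL rows produced by LEFT JOIN, turning it into an inner join

Fix: Put 'c.amount > 916.34' in the JOIN's ON clause instead of WHERE

Corrected query:
SELECT p.name, c.amount FROM customers p LEFT JOIN purchases c ON c.customer_id = p.id AND c.amount > 916.34

Result:
name  | amount 
------+--------
Grace | 1643.31
Grace | 1918.92
Bob   | NULL   
Alice | 1340.37
Carol | 1353.2 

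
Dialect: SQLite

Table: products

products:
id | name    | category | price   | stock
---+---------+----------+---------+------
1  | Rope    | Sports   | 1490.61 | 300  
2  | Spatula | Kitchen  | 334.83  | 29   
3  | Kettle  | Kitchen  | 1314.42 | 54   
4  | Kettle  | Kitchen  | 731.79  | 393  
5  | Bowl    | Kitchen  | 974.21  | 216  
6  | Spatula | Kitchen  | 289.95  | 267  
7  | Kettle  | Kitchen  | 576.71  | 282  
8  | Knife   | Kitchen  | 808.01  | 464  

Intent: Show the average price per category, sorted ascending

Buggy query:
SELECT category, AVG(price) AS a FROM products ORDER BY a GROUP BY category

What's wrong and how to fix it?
Bug: GROUP BY must precede ORDER BY

Fix: Move ORDER BY to the end, after GROUP BY

Corrected query:
SELECT category, AVG(price) AS a FROM products GROUP BY category ORDER BY a

Result:
category | a      
---------+--------
Kitchen  | 718.56 
Sports   | 1490.61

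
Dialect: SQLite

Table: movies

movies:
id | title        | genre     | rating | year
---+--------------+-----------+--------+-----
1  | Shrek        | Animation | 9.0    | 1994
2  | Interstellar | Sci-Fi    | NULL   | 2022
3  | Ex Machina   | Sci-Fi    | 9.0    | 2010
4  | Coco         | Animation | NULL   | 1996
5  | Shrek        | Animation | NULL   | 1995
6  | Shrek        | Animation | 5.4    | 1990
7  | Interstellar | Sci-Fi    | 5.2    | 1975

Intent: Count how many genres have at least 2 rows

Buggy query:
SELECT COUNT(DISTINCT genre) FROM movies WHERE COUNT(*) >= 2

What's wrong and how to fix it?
Bug: COUNT(*) cannot appear in WHERE; the per-group count doesn't exist yet

Fix: Use a subquery that GROUPs and filters with HAVING, then count its rows

Corrected query:
SELECT COUNT(*) FROM (SELECT genre FROM movies GROUP BY genre HAVING COUNT(*) >= 2)

Result:
COUNT(*)
--------
2       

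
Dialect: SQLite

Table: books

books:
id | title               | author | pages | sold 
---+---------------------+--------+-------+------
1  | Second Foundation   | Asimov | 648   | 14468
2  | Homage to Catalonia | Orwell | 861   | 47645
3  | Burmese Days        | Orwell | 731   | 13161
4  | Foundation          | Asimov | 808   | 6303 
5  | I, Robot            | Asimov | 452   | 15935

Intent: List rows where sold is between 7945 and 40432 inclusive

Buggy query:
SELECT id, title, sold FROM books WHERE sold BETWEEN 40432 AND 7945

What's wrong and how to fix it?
Bug: The bounds are reversed; BETWEEN a AND b requires a <= b to match anything

Fix: Write BETWEEN 7945 AND 40432

Corrected query:
SELECT id, title, sold FROM books WHERE sold BETWEEN 7945 AND 40432

Result:
id | title             | sold 
---+-------------------+------
1  | Second Foundation | 14468
3  | Burmese Days      | 13161
5  | I, Robot          | 15935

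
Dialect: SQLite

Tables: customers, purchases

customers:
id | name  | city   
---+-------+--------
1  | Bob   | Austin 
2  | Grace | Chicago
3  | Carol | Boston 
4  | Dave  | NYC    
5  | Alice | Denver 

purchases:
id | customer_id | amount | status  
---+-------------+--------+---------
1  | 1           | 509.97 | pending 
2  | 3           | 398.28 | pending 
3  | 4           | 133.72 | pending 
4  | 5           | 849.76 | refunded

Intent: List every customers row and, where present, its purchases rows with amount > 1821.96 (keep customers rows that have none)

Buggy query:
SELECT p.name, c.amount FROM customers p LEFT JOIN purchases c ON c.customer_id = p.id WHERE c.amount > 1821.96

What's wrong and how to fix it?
Bug: Filtering c.amount in WHERE discards the NULL rows produced by LEFT JOIN, turning it into an inner join

Fix: Put 'c.amount > 1821.96' in the JOIN's ON clause instead of WHERE

Corrected query:
SELECT p.name, c.amount FROM customers p LEFT JOIN purchases c ON c.customer_id = p.id AND c.amount > 1821.96

Result:
name  | amount
------+-------
Bob   | NULL  
Grace | NULL  
Carol | NULL  
Dave  | NULL  
Alice | NULL  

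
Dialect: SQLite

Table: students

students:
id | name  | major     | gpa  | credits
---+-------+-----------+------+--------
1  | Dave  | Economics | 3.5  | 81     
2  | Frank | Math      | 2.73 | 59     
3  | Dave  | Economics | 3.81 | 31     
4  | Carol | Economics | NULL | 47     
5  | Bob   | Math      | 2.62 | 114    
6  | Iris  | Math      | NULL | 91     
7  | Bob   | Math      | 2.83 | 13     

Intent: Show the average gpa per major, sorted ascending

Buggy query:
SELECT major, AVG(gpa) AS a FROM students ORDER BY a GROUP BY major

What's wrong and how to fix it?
Bug: ORDER BY appears before GROUP BY; SQL clause order requires GROUP BY first

Fix: Reorder: SELECT … FROM … GROUP BY … ORDER BY …

Corrected query:
SELECT major, AVG(gpa) AS a FROM students GROUP BY major ORDER BY a

Result:
major     | a       
----------+---------
Math      | 2.726667
Economics | 3.655   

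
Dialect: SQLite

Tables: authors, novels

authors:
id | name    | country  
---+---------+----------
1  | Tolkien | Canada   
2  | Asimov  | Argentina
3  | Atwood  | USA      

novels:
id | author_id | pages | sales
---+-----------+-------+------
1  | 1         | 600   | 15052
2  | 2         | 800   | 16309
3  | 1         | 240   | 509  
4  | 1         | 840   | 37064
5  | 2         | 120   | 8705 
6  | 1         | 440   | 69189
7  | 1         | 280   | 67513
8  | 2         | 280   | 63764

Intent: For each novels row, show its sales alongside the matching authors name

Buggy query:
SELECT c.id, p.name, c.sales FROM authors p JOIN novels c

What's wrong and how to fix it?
Bug: Missing join condition: each novels row is matched to all authors rows instead of just its own

Fix: Specify the join condition linking the foreign key to the parent id

Corrected query:
SELECT c.id, p.name, c.sales FROM authors p JOIN novels c ON c.author_id = p.id

Result:
id | name    | sales
---+---------+------
1  | Tolkien | 15052
2  | Asimov  | 16309
3  | Tolkien | 509  
4  | Tolkien | 37064
5  | Asimov  | 8705 
6  | Tolkien | 69189
7  | Tolkien | 67513
8  | Asimov  | 63764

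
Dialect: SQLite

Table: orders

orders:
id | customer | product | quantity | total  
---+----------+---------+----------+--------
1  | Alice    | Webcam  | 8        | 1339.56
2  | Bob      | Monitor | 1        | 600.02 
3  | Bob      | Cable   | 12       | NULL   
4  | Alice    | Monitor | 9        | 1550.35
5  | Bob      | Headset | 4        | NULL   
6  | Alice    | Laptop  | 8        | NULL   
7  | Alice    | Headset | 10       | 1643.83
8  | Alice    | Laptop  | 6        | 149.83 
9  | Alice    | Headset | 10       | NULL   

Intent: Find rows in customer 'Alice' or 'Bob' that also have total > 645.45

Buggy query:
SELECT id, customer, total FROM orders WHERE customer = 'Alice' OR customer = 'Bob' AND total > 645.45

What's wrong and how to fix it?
Bug: AND binds tighter than OR, so this parses as customer = 'Alice' OR (customer = 'Bob' AND total > 645.45)

Fix: Group the OR with parentheses (or use IN), then AND the threshold

Corrected query:
SELECT id, customer, total FROM orders WHERE (customer = 'Alice' OR customer = 'Bob') AND total > 645.45

Result:
id | customer | total  
---+----------+--------
1  | Alice    | 1339.56
4  | Alice    | 1550.35
7  | Alice    | 1643.83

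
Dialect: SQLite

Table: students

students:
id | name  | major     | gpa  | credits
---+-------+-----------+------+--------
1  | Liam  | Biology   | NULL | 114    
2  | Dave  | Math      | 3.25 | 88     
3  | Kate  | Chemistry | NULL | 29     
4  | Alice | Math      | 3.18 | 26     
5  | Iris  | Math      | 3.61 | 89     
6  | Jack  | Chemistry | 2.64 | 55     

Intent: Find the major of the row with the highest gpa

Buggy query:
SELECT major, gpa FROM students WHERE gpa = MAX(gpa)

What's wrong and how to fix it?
Bug: MAX(gpa) is an aggregate and cannot be used directly in WHERE

Fix: Use a subquery: WHERE gpa = (SELECT MAX(gpa) FROM students)

Corrected query:
SELECT major, gpa FROM students WHERE gpa = (SELECT MAX(gpa) FROM students)

Result:
major | gpa 
------+-----
Math  | 3.61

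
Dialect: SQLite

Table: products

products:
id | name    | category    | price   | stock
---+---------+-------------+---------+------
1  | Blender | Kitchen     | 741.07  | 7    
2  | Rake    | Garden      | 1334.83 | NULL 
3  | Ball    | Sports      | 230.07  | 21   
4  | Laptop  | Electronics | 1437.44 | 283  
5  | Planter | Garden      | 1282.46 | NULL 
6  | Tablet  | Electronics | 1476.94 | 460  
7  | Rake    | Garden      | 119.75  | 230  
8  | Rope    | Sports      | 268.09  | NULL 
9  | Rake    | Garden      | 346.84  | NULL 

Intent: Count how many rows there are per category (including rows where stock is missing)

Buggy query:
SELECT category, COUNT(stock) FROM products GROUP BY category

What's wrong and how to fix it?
Bug: COUNT(column) counts non-NULL values only; rows with NULL stock aren't counted

Fix: Use COUNT(*) to count all rows regardless of NULL

Corrected query:
SELECT category, COUNT(*) FROM products GROUP BY category

Result:
category    | COUNT(*)
------------+---------
Electronics | 2       
Garden      | 4       
Kitchen     | 1       
Sports      | 2       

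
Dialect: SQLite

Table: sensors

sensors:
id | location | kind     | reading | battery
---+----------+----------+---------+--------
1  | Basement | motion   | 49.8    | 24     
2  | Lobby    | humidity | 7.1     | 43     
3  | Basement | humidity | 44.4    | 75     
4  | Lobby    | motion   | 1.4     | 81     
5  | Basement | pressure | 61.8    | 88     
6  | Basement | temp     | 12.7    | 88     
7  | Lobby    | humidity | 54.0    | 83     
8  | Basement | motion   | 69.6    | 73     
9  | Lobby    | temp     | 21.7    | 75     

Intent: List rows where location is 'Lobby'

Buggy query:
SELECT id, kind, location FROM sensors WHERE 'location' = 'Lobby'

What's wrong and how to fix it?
Bug: 'location' in single quotes is a string literal, not the column; the comparison is literal-vs-literal and never true

Fix: Reference the column as location without single quotes

Corrected query:
SELECT id, kind, location FROM sensors WHERE location = 'Lobby'

Result:
id | kind     | location
---+----------+---------
2  | humidity | Lobby   
4  | motion   | Lobby   
7  | humidity | Lobby   
9  | temp     | Lobby   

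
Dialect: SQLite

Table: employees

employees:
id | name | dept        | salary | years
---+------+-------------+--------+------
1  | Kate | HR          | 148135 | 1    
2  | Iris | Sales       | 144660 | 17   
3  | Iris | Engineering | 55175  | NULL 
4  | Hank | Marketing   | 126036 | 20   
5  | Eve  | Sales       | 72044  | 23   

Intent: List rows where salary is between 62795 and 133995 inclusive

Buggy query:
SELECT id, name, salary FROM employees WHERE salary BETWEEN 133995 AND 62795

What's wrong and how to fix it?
Bug: BETWEEN expects the lower bound first; with 133995 AND 62795 the range is empty

Fix: Write BETWEEN 62795 AND 133995

Corrected query:
SELECT id, name, salary FROM employees WHERE salary BETWEEN 62795 AND 133995

Result:
id | name | salary
---+------+-------
4  | Hank | 126036
5  | Eve  | 72044 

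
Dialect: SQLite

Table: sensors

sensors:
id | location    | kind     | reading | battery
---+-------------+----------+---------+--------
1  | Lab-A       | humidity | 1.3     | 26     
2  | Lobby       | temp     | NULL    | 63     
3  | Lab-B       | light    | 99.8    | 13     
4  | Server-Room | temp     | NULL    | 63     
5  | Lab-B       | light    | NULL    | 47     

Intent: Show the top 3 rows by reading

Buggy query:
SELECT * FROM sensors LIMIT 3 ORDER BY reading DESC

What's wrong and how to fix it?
Bug: ORDER BY cannot follow LIMIT; LIMIT is the final clause

Fix: Swap the clauses: ORDER BY first, then LIMIT

Corrected query:
SELECT * FROM sensors ORDER BY reading DESC LIMIT 3

Result:
id | location | kind     | reading | battery
---+----------+----------+---------+--------
3  | Lab-B    | light    | 99.8    | 13     
1  | Lab-A    | humidity | 1.3     | 26     
2  | Lobby    | temp     | NULL    | 63     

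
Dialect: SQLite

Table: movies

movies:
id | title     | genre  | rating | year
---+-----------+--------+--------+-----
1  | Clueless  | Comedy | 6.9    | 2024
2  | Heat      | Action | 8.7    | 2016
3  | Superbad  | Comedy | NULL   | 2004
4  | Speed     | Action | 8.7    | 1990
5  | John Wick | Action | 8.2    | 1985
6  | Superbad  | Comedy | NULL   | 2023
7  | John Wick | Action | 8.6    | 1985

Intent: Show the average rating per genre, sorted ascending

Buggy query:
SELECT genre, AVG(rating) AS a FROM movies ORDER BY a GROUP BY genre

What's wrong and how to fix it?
Bug: ORDER BY appears before GROUP BY; SQL clause order requires GROUP BY first

Fix: Reorder: SELECT … FROM … GROUP BY … ORDER BY …

Corrected query:
SELECT genre, AVG(rating) AS a FROM movies GROUP BY genre ORDER BY a

Result:
genre  | a   
-------+-----
Comedy | 6.9 
Action | 8.55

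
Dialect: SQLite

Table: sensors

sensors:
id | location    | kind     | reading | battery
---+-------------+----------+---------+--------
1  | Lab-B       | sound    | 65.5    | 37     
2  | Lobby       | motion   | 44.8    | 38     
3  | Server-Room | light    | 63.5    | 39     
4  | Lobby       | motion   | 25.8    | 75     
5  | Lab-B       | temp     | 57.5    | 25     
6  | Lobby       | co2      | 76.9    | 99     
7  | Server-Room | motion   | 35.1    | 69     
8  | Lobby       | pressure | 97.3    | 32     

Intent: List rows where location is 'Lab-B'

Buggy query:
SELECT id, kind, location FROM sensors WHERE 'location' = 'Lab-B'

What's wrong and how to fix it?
Bug: 'location' in single quotes is a string literal, not the column; the comparison is literal-vs-literal and never true

Fix: Remove the quotes around the column name (or use double quotes for an identifier)

Corrected query:
SELECT id, kind, location FROM sensors WHERE location = 'Lab-B'

Result:
id | kind  | location
---+-------+---------
1  | sound | Lab-B   
5  | temp  | Lab-B   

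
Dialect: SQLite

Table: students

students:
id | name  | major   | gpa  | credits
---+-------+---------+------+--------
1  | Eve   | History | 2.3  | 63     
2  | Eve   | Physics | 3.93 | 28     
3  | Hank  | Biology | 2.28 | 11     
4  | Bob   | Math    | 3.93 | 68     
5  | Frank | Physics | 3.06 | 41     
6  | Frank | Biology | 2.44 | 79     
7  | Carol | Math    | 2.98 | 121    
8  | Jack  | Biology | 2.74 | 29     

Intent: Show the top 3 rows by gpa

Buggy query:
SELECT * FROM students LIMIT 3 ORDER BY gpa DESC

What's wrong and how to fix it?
Bug: ORDER BY cannot follow LIMIT; LIMIT is the final clause

Fix: Swap the clauses: ORDER BY first, then LIMIT

Corrected query:
SELECT * FROM students ORDER BY gpa DESC LIMIT 3

Result:
id | name  | major   | gpa  | credits
---+-------+---------+------+--------
2  | Eve   | Physics | 3.93 | 28     
4  | Bob   | Math    | 3.93 | 68     
5  | Frank | Physics | 3.06 | 41     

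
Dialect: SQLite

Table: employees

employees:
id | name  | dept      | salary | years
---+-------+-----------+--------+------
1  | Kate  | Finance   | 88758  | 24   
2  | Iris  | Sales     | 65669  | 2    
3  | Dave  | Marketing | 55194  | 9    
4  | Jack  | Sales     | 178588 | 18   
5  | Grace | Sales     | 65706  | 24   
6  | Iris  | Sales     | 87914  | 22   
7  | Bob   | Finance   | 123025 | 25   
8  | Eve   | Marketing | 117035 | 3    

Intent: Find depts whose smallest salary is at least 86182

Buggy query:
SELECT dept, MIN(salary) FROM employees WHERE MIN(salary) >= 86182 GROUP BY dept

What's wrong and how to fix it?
Bug: Aggregates like MIN are computed per group after WHERE runs

Fix: Replace WHERE with HAVING after the GROUP BY

Corrected query:
SELECT dept, MIN(salary) FROM employees GROUP BY dept HAVING MIN(salary) >= 86182

Result:
dept    | MIN(salary)
--------+------------
Finance | 88758      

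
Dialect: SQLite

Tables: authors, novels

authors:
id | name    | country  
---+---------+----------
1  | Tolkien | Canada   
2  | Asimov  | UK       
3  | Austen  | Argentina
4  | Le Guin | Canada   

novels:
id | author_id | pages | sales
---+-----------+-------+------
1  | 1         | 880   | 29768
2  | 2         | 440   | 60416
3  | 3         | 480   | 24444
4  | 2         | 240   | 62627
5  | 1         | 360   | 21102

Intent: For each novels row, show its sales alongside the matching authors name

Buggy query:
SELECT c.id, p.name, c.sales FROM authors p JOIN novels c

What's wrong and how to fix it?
Bug: Missing join condition: each novels row is matched to all authors rows instead of just its own

Fix: Add ON c.author_id = p.id to the JOIN

Corrected query:
SELECT c.id, p.name, c.sales FROM authors p JOIN novels c ON c.author_id = p.id

Result:
id | name    | sales
---+---------+------
1  | Tolkien | 29768
2  | Asimov  | 60416
3  | Austen  | 24444
4  | Asimov  | 62627
5  | Tolkien | 21102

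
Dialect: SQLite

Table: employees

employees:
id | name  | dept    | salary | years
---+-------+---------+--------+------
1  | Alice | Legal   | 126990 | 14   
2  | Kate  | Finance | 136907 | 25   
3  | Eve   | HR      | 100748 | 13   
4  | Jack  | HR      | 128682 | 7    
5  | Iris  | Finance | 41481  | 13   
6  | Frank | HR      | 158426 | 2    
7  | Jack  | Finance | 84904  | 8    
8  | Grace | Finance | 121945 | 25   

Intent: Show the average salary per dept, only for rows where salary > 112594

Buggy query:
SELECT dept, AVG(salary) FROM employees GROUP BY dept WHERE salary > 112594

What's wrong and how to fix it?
Bug: Row-level WHERE must come before GROUP BY in the clause order

Fix: Place WHERE between FROM and GROUP BY

Corrected query:
SELECT dept, AVG(salary) FROM employees WHERE salary > 112594 GROUP BY dept

Result:
dept    | AVG(salary)
--------+------------
Finance | 129426     
HR      | 143554     
Legal   | 126990     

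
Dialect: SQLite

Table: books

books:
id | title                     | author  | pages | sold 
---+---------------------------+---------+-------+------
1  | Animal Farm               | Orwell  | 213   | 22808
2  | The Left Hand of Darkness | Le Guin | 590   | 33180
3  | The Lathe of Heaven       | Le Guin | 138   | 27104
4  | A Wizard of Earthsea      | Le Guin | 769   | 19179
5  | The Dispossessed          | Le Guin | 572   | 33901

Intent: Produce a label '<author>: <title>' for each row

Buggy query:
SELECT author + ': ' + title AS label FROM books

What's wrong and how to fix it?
Bug: SQLite uses || for string concatenation; + coerces text to numbers (yielding 0)

Fix: Use the || operator for string concatenation

Corrected query:
SELECT author || ': ' || title AS label FROM books

Result:
label                             
----------------------------------
Orwell: Animal Farm               
Le Guin: The Left Hand of Darkness
Le Guin: The Lathe of Heaven      
Le Guin: A Wizard of Earthsea     
Le Guin: The Dispossessed         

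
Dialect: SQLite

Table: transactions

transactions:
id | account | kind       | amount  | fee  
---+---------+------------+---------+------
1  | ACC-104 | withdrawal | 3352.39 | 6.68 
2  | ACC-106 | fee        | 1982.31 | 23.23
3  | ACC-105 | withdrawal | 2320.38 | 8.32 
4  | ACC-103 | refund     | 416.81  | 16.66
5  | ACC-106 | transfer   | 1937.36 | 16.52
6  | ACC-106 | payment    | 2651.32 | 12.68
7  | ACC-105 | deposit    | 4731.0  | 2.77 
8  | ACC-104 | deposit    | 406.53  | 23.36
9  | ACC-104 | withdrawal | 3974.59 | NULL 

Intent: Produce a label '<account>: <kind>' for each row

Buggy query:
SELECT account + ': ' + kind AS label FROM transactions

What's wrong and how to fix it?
Bug: '+' is numeric addition; on text columns SQLite converts them to 0 instead of concatenating

Fix: Use the || operator for string concatenation

Corrected query:
SELECT account || ': ' || kind AS label FROM transactions

Result:
label              
-------------------
ACC-104: withdrawal
ACC-106: fee       
ACC-105: withdrawal
ACC-103: refund    
ACC-106: transfer  
ACC-106: payment   
ACC-105: deposit   
ACC-104: deposit   
ACC-104: withdrawal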